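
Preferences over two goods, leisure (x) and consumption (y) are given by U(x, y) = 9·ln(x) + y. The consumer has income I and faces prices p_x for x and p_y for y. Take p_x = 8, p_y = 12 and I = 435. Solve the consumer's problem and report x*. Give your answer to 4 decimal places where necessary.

x* = 13.5

So x*(p_x,p_y) = 9·p_y/p_x, independent of income; and y* = (I − 9·p_y)/p_y.
At the given prices: x* = 9·12/8 = 13.5.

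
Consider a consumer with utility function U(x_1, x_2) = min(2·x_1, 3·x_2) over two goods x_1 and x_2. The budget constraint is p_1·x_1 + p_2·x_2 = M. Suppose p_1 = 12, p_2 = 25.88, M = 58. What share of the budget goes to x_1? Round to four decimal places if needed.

Leontief preferences: the optimum is at the kink where x_1/3 = x_2/2, i.e. x_2 = (2/3)·x_1.
Budget: p_1·x_1 + p_2·(2/3)·x_1 = M, so (3·p_1 + 2·p_2)·x_1 = 3·M.
Demand: x_1*(p_1,p_2,M) = 3·M/(3·p_1 + 2·p_2), x_2* = 2·M/(3·p_1 + 2·p_2).
Here 3·12 + 2·25.88 = 87.76, giving x_1* = 1.9827 and x_2* = 1.3218.
Expenditure on x_1: 12·1.9827 = 23.7922; share = 0.4102.

share on x_1 = 0.4102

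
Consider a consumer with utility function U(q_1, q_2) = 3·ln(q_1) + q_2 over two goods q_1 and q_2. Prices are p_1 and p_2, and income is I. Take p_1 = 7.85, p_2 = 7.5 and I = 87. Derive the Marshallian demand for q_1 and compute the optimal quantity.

MU_q_1 = 3/q_1, MU_q_2 = 1. Tangency: 3/q_1 = p_1/p_2.
So q_1*(p_1,p_2) = 3·p_2/p_1, independent of income; and q_2* = (I − 3·p_2)/p_2.
At the given prices: q_1* = 3·7.5/7.85 = 2.8662.

q_1* = 2.8662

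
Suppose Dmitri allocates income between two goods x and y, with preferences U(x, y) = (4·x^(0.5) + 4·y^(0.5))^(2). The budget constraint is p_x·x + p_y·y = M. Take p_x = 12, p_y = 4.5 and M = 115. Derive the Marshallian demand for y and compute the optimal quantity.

y* = 18.5859

From the CES first-order condition, (y/x)^(0.5) = p_x/p_y.
Hence y/x = (p_x/p_y)^(1/(0.5)), i.e. raised to the 2 power.
With the ratio pinned down, the budget gives x* = M/(p_x + p_y·(y/x)) and y* = (y/x)·x*.
Numerically y/x = 7.111111, so x* = 115/(12 + 4.5·7.111111) = 2.6136 and y* = 7.111111·2.6136 = 18.5859.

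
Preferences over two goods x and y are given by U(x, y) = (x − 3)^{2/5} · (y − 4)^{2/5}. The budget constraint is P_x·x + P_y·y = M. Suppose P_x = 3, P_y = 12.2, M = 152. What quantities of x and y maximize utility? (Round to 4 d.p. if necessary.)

x* = 18.7, y* = 7.8607

MRS = (y−4)/(x−3). Tangency with P_x/P_y gives y−4 = (P_x/P_y)·(x−3).
After buying the subsistence bundle (3, 4), a share 0.5 of the remaining income goes to x: x* = 3 + 0.5·(M − 3P_x − 4P_y)/P_x.
Discretionary income = 152 − 3·3 − 4·12.2 = 94.2; x* = 3 + 0.5·94.2/3 = 18.7; y* = 4 + 0.5·94.2/12.2 = 7.8607.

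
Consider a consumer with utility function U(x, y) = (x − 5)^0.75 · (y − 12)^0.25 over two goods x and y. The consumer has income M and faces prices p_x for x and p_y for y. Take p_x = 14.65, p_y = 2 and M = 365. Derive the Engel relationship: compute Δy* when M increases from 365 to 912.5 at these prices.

Let x' = x−5, y' = y−12. MRS = 3·y'/x' = p_x/p_y.
After buying the subsistence bundle (5, 12), a share 0.75 of the remaining income goes to x: x* = 5 + 0.75·(M − 5p_x − 12p_y)/p_x.
Discretionary income = 365 − 5·14.65 − 12·2 = 267.75; y* = 12 + 0.25·267.75/2 = 45.4688.
At M' = 912.5: y* = 113.9062. Change: 113.9062 − 45.4688 = 68.4375.

Δy* = 68.4375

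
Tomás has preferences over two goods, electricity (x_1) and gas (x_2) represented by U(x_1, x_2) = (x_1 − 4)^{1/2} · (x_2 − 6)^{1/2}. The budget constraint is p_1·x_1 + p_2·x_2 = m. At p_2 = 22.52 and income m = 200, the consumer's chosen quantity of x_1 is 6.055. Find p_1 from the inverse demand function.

MRS = (x_2−6)/(x_1−4). Tangency with p_1/p_2 gives x_2−6 = (p_1/p_2)·(x_1−4).
Substituting into the budget: x_1* = 4 + 0.5·(m − 4·p_1 − 6·p_2)/p_1, and x_2* = 6 + 0.5·(…)/p_2.
Set x_1* = 6.055 in the demand function and solve for p_1: p_1 = 8.

p_1 = 8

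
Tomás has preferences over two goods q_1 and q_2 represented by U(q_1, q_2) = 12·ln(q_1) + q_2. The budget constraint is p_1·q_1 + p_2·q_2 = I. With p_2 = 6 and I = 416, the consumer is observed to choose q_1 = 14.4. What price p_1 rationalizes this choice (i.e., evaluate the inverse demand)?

p_1 = 5

MU_q_1 = 12/q_1, MU_q_2 = 1. Tangency: 12/q_1 = p_1/p_2.
So q_1*(p_1,p_2) = 12·p_2/p_1, independent of income; and q_2* = (I − 12·p_2)/p_2.
Set q_1* = 14.4 in the demand function and solve for p_1: p_1 = 5.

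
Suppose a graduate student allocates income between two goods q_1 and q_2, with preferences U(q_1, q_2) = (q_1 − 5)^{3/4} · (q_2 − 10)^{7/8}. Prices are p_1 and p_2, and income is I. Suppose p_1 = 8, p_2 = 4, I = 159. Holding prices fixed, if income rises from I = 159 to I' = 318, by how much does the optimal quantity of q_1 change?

Substituting into the budget: q_1* = 5 + 6/13·(I − 5·p_1 − 10·p_2)/p_1, and q_2* = 10 + 7/13·(…)/p_2.
Discretionary income = 159 − 5·8 − 10·4 = 79; q_1* = 5 + 6/13·79/8 = 9.5577.
At I' = 318: q_1* = 18.7308. Change: 18.7308 − 9.5577 = 9.1731.

Δq_1* = 9.1731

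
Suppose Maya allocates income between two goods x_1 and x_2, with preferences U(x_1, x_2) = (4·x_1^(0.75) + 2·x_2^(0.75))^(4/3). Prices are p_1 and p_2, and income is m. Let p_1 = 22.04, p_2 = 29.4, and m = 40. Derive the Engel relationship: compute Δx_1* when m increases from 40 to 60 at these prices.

MRS = MU_x_1/MU_x_2 = 2·(x_2/x_1)^(0.25). Set equal to p_1/p_2.
Solve for the ratio: x_2/x_1 = [(1/2)·p_1/p_2]^(4).
With the ratio pinned down, the budget gives x_1* = m/(p_1 + p_2·(x_2/x_1)) and x_2* = (x_2/x_1)·x_1*.
Numerically x_2/x_1 = 0.01974, so x_1* = 40/(22.04 + 29.4·0.01974) = 1.7683.
At m' = 60: x_1* = 2.6525. Change: 2.6525 − 1.7683 = 0.8842.

Δx_1* = 0.8842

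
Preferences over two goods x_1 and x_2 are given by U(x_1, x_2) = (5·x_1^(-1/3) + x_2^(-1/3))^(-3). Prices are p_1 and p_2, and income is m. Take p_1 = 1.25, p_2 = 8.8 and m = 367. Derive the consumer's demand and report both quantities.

MU_x_1 ∝ 5·x_1^(-4/3), MU_x_2 ∝ x_2^(-4/3), so MRS = 5·(x_2/x_1)^(4/3) = p_1/p_2.
Hence x_2/x_1 = ((1/5)·p_1/p_2)^(1/(4/3)), i.e. raised to the 0.75 power.
Substitute x_2 = (x_2/x_1)·x_1 into the budget: x_1* = m/(p_1 + p_2·(x_2/x_1)).
Numerically x_2/x_1 = 0.069198, so x_1* = 367/(1.25 + 8.8·0.069198) = 197.4242 and x_2* = 0.069198·197.4242 = 13.6613.

x_1* = 197.4242, x_2* = 13.6613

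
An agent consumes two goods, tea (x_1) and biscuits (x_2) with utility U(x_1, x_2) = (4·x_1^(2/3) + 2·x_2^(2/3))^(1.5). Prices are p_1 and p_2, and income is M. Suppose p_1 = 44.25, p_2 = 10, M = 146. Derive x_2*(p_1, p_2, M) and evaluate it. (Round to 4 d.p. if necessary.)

MU_x_1 ∝ 4·x_1^(-1/3), MU_x_2 ∝ 2·x_2^(-1/3), so MRS = 2·(x_2/x_1)^(1/3) = p_1/p_2.
Hence x_2/x_1 = ((1/2)·p_1/p_2)^(1/(1/3)), i.e. raised to the 3 power.
Substitute x_2 = (x_2/x_1)·x_1 into the budget: x_1* = M/(p_1 + p_2·(x_2/x_1)).
Numerically x_2/x_1 = 10.830533, so x_1* = 146/(44.25 + 10·10.830533) = 0.957 and x_2* = 10.830533·0.957 = 10.3651.

x_2* = 10.3651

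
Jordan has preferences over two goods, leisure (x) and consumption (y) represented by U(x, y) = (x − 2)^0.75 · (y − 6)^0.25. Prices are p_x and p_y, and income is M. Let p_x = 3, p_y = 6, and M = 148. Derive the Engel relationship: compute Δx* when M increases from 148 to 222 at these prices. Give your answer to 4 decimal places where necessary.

Δx* = 18.5

This is Cobb-Douglas in (x−2, y−6): tangency gives 0.75·p_y·(y−6) = 0.25·p_x·(x−2).
Substituting into the budget: x* = 2 + 0.75·(M − 2·p_x − 6·p_y)/p_x, and y* = 6 + 0.25·(…)/p_y.
Discretionary income = 148 − 2·3 − 6·6 = 106; x* = 2 + 0.75·106/3 = 28.5.
At M' = 222: x* = 47. Change: 47 − 28.5 = 18.5.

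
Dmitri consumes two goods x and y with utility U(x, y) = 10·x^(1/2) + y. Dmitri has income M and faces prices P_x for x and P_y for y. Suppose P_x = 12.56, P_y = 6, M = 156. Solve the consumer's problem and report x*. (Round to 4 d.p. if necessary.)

Solve: √x = 5·P_y/P_x, so x*(P_x,P_y) = (5·P_y/P_x)², and y* = (M − P_x·x*)/P_y.
Plugging in: x* = (5·6/12.56)² = 5.7051.

x* = 5.7051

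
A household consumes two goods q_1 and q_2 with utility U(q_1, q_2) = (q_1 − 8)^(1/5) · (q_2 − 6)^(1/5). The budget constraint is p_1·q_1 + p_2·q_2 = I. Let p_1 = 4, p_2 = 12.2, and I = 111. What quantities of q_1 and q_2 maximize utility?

q_1* = 8.725, q_2* = 6.2377

This is Cobb-Douglas in (q_1−8, q_2−6): tangency gives 0.2·p_2·(q_2−6) = 0.2·p_1·(q_1−8).
After buying the subsistence bundle (8, 6), a share 0.5 of the remaining income goes to q_1: q_1* = 8 + 0.5·(I − 8p_1 − 6p_2)/p_1.
Discretionary income = 111 − 8·4 − 6·12.2 = 5.8; q_1* = 8 + 0.5·5.8/4 = 8.725; q_2* = 6 + 0.5·5.8/12.2 = 6.2377.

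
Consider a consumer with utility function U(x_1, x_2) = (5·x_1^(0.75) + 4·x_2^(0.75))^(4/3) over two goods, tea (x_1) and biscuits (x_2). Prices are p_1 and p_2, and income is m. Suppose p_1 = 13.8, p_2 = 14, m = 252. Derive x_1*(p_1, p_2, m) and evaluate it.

x_1* = 13.1157

MU_x_1 ∝ 5·x_1^(-0.25), MU_x_2 ∝ 4·x_2^(-0.25), so MRS = (5/4)·(x_2/x_1)^(0.25) = p_1/p_2.
Solve for the ratio: x_2/x_1 = [(4/5)·p_1/p_2]^(4).
Substitute x_2 = (x_2/x_1)·x_1 into the budget: x_1* = m/(p_1 + p_2·(x_2/x_1)).
Numerically x_2/x_1 = 0.386691, so x_1* = 252/(13.8 + 14·0.386691) = 13.1157.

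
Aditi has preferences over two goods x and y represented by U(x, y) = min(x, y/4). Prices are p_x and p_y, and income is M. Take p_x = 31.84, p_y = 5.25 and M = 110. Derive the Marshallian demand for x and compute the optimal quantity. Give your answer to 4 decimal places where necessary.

x* = 2.0818

Demand: x*(p_x,p_y,M) = M/(p_x + 4·p_y), y* = 4·M/(p_x + 4·p_y).
Here 31.84 + 4·5.25 = 52.84, giving x* = 2.0818.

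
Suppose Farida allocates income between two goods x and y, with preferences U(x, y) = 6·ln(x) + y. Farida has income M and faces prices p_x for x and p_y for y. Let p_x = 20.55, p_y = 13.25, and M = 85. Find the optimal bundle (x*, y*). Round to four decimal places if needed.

x* = 3.8686, y* = 0.4151

MU_x = 6/x, MU_y = 1. Tangency: 6/x = p_x/p_y.
So x*(p_x,p_y) = 6·p_y/p_x, independent of income; and y* = (M − 6·p_y)/p_y.
At the given prices: x* = 6·13.25/20.55 = 3.8686, and y* = 0.4151.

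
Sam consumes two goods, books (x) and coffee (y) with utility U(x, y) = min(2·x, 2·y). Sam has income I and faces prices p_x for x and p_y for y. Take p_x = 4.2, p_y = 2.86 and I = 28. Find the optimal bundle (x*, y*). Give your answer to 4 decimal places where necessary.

x* = 3.966, y* = 3.966

With perfect complements, no substitution: consume in ratio x:y = 2:2.
Budget: p_x·x + p_y·x = I, so (2·p_x + 2·p_y)·x = 2·I.
Demand: x*(p_x,p_y,I) = 2·I/(2·p_x + 2·p_y), y* = 2·I/(2·p_x + 2·p_y).
Here 2·4.2 + 2·2.86 = 14.12, giving x* = 3.966 and y* = 3.966.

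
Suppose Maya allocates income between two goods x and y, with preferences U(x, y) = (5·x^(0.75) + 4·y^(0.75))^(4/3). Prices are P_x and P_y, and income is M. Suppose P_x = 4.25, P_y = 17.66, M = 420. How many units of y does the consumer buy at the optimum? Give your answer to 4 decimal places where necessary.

y* = 0.135

MRS = MU_x/MU_y = (5/4)·(y/x)^(0.25). Set equal to P_x/P_y.
Hence y/x = ((4/5)·P_x/P_y)^(1/(0.25)), i.e. raised to the 4 power.
With the ratio pinned down, the budget gives x* = M/(P_x + P_y·(y/x)) and y* = (y/x)·x*.
Numerically y/x = 0.001374, so x* = 420/(4.25 + 17.66·0.001374) = 98.2626 and y* = 0.001374·98.2626 = 0.135.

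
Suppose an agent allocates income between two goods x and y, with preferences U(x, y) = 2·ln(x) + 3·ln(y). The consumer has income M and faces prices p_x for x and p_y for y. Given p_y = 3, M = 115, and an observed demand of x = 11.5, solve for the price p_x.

p_x = 4

MU_x/MU_y = (2·y)/(3·x); tangency sets this equal to p_x/p_y.
Rearranging, p_y·y = (3/2)·p_x·x. Substituting into the budget gives p_x·x·(1 + (3/2)) = M.
Demand: x*(p_x,p_y,M) = 0.4·M/p_x and y* = 0.6·M/p_y.
Set x* = 11.5 in the demand function and solve for p_x: p_x = 4.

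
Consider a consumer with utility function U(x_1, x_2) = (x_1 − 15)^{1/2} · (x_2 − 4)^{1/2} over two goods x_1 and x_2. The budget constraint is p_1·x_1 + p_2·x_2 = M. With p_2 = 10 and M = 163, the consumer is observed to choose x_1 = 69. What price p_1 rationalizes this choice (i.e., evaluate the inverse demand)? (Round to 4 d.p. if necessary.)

p_1 = 1

Let x_1' = x_1−15, x_2' = x_2−4. MRS = x_2'/x_1' = p_1/p_2.
After buying the subsistence bundle (15, 4), a share 0.5 of the remaining income goes to x_1: x_1* = 15 + 0.5·(M − 15p_1 − 4p_2)/p_1.
Set x_1* = 69 in the demand function and solve for p_1: p_1 = 1.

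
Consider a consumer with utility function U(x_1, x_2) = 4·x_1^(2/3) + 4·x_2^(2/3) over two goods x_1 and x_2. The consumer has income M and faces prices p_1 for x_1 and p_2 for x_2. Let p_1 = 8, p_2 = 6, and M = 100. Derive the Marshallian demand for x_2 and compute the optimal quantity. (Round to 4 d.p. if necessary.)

x_2* = 10.6667

MRS = MU_x_1/MU_x_2 = (x_2/x_1)^(1/3). Set equal to p_1/p_2.
Hence x_2/x_1 = (p_1/p_2)^(1/(1/3)), i.e. raised to the 3 power.
Substitute x_2 = (x_2/x_1)·x_1 into the budget: x_1* = M/(p_1 + p_2·(x_2/x_1)).
Numerically x_2/x_1 = 2.37037, so x_1* = 100/(8 + 6·2.37037) = 4.5 and x_2* = 2.37037·4.5 = 10.6667.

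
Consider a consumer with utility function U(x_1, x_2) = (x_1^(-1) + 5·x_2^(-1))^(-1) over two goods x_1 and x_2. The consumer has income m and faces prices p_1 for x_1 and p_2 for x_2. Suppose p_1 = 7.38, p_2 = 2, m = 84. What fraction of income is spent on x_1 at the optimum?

With the ratio pinned down, the budget gives x_1* = m/(p_1 + p_2·(x_2/x_1)) and x_2* = (x_2/x_1)·x_1*.
Numerically x_2/x_1 = 4.295346, so x_1* = 84/(7.38 + 2·4.295346) = 5.2596 and x_2* = 4.295346·5.2596 = 22.592.
Expenditure on x_1: 7.38·5.2596 = 38.8161; share = 0.4621.

share on x_1 = 0.4621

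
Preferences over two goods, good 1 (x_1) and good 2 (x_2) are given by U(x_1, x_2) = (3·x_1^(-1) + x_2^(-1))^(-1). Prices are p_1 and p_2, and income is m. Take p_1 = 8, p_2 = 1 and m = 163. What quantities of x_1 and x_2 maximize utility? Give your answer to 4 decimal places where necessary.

x_1* = 16.921, x_2* = 27.6319

Numerically x_2/x_1 = 1.632993, so x_1* = 163/(8 + 1·1.632993) = 16.921 and x_2* = 1.632993·16.921 = 27.6319.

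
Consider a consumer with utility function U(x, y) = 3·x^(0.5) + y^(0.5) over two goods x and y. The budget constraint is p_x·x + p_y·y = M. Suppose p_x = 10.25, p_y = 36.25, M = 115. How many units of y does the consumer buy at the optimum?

y* = 0.0966

With the ratio pinned down, the budget gives x* = M/(p_x + p_y·(y/x)) and y* = (y/x)·x*.
Numerically y/x = 0.008884, so x* = 115/(10.25 + 36.25·0.008884) = 10.8778 and y* = 0.008884·10.8778 = 0.0966.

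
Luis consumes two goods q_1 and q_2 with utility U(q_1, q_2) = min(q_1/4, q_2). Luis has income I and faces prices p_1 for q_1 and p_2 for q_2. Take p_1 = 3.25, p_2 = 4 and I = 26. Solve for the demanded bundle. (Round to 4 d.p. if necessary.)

q_1* = 6.1176, q_2* = 1.5294

Leontief preferences: the optimum is at the kink where q_1/4 = q_2/1, i.e. q_2 = (1/4)·q_1.
Budget: p_1·q_1 + p_2·(1/4)·q_1 = I, so (4·p_1 + p_2)·q_1 = 4·I.
Demand: q_1*(p_1,p_2,I) = 4·I/(4·p_1 + p_2), q_2* = I/(4·p_1 + p_2).
Here 4·3.25 + 4 = 17, giving q_1* = 6.1176 and q_2* = 1.5294.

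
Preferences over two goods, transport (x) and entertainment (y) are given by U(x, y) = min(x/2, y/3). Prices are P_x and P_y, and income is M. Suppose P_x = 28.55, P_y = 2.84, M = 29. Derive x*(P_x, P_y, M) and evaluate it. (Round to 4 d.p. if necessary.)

Leontief preferences: the optimum is at the kink where x/2 = y/3, i.e. y = (3/2)·x.
Budget: P_x·x + P_y·(3/2)·x = M, so (2·P_x + 3·P_y)·x = 2·M.
Demand: x*(P_x,P_y,M) = 2·M/(2·P_x + 3·P_y), y* = 3·M/(2·P_x + 3·P_y).
Here 2·28.55 + 3·2.84 = 65.62, giving x* = 0.8839.

x* = 0.8839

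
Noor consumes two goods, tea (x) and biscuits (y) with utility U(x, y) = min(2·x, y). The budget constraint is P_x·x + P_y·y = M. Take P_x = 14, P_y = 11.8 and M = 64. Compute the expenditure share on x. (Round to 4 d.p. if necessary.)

Leontief preferences: the optimum is at the kink where x/1 = y/2, i.e. y = 2·x.
Budget: P_x·x + P_y·2·x = M, so (P_x + 2·P_y)·x = M.
Demand: x*(P_x,P_y,M) = M/(P_x + 2·P_y), y* = 2·M/(P_x + 2·P_y).
Here 14 + 2·11.8 = 37.6, giving x* = 1.7021 and y* = 3.4043.
Expenditure on x: 14·1.7021 = 23.8298; share = 0.3723.

share on x = 0.3723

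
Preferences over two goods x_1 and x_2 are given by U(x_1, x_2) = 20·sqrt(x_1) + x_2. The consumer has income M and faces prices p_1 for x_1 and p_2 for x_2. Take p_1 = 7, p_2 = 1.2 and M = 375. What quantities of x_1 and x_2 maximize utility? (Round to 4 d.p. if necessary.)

Solve: √x_1 = 10·p_2/p_1, so x_1*(p_1,p_2) = (10·p_2/p_1)², and x_2* = (M − p_1·x_1*)/p_2.
Plugging in: x_1* = (10·1.2/7)² = 2.9388, x_2* = 295.3571.

x_1* = 2.9388, x_2* = 295.3571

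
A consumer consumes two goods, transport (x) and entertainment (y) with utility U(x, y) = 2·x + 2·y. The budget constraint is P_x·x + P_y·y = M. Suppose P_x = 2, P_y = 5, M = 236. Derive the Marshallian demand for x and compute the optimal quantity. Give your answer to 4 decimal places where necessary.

Linear utility — the consumer picks whichever good has higher MU/price: 2/2 = 1 vs 2/5 = 0.4.
x gives more utility per dollar, so spend all income on x: x* = M/P_x, y* = 0.
Numerically: x* = 118, y* = 0.

x* = 118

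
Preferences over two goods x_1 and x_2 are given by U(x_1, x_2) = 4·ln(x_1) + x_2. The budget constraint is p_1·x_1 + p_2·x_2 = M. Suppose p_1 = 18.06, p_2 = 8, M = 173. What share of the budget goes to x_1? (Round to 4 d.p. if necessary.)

Set MRS = p_1/p_2: (4/x_1)/1 = p_1/p_2.
So x_1*(p_1,p_2) = 4·p_2/p_1, independent of income; and x_2* = (M − 4·p_2)/p_2.
At the given prices: x_1* = 4·8/18.06 = 1.7719, and x_2* = 17.625.
Expenditure on x_1: 18.06·1.7719 = 32; share = 0.185.

share on x_1 = 0.185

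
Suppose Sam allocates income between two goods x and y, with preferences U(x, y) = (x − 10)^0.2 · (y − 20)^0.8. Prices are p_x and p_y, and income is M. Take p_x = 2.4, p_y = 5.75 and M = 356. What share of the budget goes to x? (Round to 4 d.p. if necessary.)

share on x = 0.1893

This is Cobb-Douglas in (x−10, y−20): tangency gives 0.2·p_y·(y−20) = 0.8·p_x·(x−10).
After buying the subsistence bundle (10, 20), a share 0.2 of the remaining income goes to x: x* = 10 + 0.2·(M − 10p_x − 20p_y)/p_x.
Discretionary income = 356 − 10·2.4 − 20·5.75 = 217; x* = 10 + 0.2·217/2.4 = 28.0833; y* = 20 + 0.8·217/5.75 = 50.1913.
Expenditure on x: 2.4·28.0833 = 67.4; share = 0.1893.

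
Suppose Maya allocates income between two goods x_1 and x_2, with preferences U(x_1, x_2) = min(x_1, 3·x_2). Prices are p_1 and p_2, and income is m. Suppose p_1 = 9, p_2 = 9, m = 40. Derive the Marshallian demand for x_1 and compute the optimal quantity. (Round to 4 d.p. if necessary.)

Leontief preferences: the optimum is at the kink where x_1/3 = x_2/1, i.e. x_2 = (1/3)·x_1.
Budget: p_1·x_1 + p_2·(1/3)·x_1 = m, so (3·p_1 + p_2)·x_1 = 3·m.
Demand: x_1*(p_1,p_2,m) = 3·m/(3·p_1 + p_2), x_2* = m/(3·p_1 + p_2).
Here 3·9 + 9 = 36, giving x_1* = 3.3333.

x_1* = 3.3333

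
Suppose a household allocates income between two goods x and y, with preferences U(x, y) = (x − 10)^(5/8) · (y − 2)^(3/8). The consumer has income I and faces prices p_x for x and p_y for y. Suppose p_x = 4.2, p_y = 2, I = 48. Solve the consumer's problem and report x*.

x* = 10.2976

Discretionary income = 48 − 10·4.2 − 2·2 = 2; x* = 10 + 0.625·2/4.2 = 10.2976.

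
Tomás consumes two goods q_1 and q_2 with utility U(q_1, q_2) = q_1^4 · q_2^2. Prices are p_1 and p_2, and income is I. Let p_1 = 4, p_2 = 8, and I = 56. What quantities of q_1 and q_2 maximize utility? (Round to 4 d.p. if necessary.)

q_1* = 9.3333, q_2* = 2.3333

Demand: q_1*(p_1,p_2,I) = 2/3·I/p_1 and q_2* = 1/3·I/p_2.
At p_1=4, p_2=8, I=56: q_1* = 2/3·56/4 = 9.3333, q_2* = 2.3333.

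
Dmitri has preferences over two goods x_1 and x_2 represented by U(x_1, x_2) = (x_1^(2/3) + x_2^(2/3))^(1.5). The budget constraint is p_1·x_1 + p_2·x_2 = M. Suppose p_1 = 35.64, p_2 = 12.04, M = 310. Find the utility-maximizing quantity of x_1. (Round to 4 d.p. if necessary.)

From the CES first-order condition, (x_2/x_1)^(1/3) = p_1/p_2.
Solve for the ratio: x_2/x_1 = [p_1/p_2]^(3).
Substitute x_2 = (x_2/x_1)·x_1 into the budget: x_1* = M/(p_1 + p_2·(x_2/x_1)).
Numerically x_2/x_1 = 25.937829, so x_1* = 310/(35.64 + 12.04·25.937829) = 0.891.

x_1* = 0.891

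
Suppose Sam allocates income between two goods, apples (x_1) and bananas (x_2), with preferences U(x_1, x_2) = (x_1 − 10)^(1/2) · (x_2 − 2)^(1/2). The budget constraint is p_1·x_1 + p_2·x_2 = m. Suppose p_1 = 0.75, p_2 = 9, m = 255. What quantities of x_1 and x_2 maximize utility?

Substituting into the budget: x_1* = 10 + 0.5·(m − 10·p_1 − 2·p_2)/p_1, and x_2* = 2 + 0.5·(…)/p_2.
Discretionary income = 255 − 10·0.75 − 2·9 = 229.5; x_1* = 10 + 0.5·229.5/0.75 = 163; x_2* = 2 + 0.5·229.5/9 = 14.75.

x_1* = 163, x_2* = 14.75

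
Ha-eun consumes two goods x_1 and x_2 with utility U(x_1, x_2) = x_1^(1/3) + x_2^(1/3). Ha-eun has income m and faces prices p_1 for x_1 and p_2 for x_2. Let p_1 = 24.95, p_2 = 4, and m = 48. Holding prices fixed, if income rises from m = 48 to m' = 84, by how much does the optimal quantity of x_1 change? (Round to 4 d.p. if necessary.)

From the CES first-order condition, (x_2/x_1)^(2/3) = p_1/p_2.
Solve for the ratio: x_2/x_1 = [p_1/p_2]^(1.5).
With the ratio pinned down, the budget gives x_1* = m/(p_1 + p_2·(x_2/x_1)) and x_2* = (x_2/x_1)·x_1*.
Numerically x_2/x_1 = 15.578148, so x_1* = 48/(24.95 + 4·15.578148) = 0.5501.
At m' = 84: x_1* = 0.9626. Change: 0.9626 − 0.5501 = 0.4125.

Δx_1* = 0.4125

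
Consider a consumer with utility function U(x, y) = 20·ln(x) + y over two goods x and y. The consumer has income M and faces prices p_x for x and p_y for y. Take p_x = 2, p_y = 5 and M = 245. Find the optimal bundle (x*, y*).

x* = 50, y* = 29

So x*(p_x,p_y) = 20·p_y/p_x, independent of income; and y* = (M − 20·p_y)/p_y.
At the given prices: x* = 20·5/2 = 50, and y* = 29.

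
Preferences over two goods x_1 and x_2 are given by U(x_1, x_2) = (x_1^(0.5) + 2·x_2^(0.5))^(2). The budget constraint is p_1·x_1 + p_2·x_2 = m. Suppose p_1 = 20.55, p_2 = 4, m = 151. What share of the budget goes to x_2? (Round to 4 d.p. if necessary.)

From the CES first-order condition, (1/2)·(x_2/x_1)^(0.5) = p_1/p_2.
Solve for the ratio: x_2/x_1 = [2·p_1/p_2]^(2).
Substitute x_2 = (x_2/x_1)·x_1 into the budget: x_1* = m/(p_1 + p_2·(x_2/x_1)).
Numerically x_2/x_1 = 105.575625, so x_1* = 151/(20.55 + 4·105.575625) = 0.341 and x_2* = 105.575625·0.341 = 35.9983.
Expenditure on x_2: 4·35.9983 = 143.993; share = 0.9536.

share on x_2 = 0.9536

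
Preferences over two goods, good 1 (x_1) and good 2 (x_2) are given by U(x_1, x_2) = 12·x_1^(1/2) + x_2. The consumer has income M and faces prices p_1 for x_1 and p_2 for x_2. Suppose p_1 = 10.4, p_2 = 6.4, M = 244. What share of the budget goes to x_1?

Solve: √x_1 = 6·p_2/p_1, so x_1*(p_1,p_2) = (6·p_2/p_1)², and x_2* = (M − p_1·x_1*)/p_2.
Plugging in: x_1* = (6·6.4/10.4)² = 13.6331, x_2* = 15.9712.
Expenditure on x_1: 10.4·13.6331 = 141.7846; share = 0.5811.

share on x_1 = 0.5811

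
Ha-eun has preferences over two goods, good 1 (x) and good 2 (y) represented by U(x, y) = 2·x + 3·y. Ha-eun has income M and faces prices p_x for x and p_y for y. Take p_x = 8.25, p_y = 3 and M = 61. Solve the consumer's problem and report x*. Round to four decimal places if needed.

y gives more utility per dollar, so spend all income on y: y* = M/p_y, x* = 0.
Numerically: x* = 0, y* = 20.3333.

x* = 0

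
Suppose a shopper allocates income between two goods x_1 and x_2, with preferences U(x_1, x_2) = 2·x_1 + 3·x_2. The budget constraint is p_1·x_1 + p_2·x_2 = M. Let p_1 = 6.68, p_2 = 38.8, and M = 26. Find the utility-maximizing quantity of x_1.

x_1* = 3.8922

Perfect substitutes: compare marginal utility per dollar. 2/p_1 vs 3/p_2 → 0.2994 vs 0.0773.
x_1 gives more utility per dollar, so spend all income on x_1: x_1* = M/p_1, x_2* = 0.
Numerically: x_1* = 3.8922, x_2* = 0.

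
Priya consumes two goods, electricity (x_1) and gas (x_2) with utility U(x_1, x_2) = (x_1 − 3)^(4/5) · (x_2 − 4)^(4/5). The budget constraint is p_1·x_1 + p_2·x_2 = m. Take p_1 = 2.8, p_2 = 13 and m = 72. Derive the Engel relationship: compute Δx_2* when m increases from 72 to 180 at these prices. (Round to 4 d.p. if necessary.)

Δx_2* = 4.1538

This is Cobb-Douglas in (x_1−3, x_2−4): tangency gives 0.8·p_2·(x_2−4) = 0.8·p_1·(x_1−3).
Substituting into the budget: x_1* = 3 + 0.5·(m − 3·p_1 − 4·p_2)/p_1, and x_2* = 4 + 0.5·(…)/p_2.
Discretionary income = 72 − 3·2.8 − 4·13 = 11.6; x_2* = 4 + 0.5·11.6/13 = 4.4462.
At m' = 180: x_2* = 8.6. Change: 8.6 − 4.4462 = 4.1538.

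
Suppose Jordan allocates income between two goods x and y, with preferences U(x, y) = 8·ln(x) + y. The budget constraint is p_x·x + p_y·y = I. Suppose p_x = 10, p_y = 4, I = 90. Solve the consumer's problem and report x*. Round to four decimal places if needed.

x* = 3.2

MU_x = 8/x, MU_y = 1. Tangency: 8/x = p_x/p_y.
So x*(p_x,p_y) = 8·p_y/p_x, independent of income; and y* = (I − 8·p_y)/p_y.
At the given prices: x* = 8·4/10 = 3.2.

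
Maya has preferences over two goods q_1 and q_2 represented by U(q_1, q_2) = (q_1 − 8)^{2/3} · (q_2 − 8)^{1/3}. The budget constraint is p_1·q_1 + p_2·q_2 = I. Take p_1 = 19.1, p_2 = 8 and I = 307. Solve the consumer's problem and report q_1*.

q_1* = 11.1483

Let q_1' = q_1−8, q_2' = q_2−8. MRS = 2·q_2'/q_1' = p_1/p_2.
Substituting into the budget: q_1* = 8 + 2/3·(I − 8·p_1 − 8·p_2)/p_1, and q_2* = 8 + 1/3·(…)/p_2.
Discretionary income = 307 − 8·19.1 − 8·8 = 90.2; q_1* = 8 + 2/3·90.2/19.1 = 11.1483.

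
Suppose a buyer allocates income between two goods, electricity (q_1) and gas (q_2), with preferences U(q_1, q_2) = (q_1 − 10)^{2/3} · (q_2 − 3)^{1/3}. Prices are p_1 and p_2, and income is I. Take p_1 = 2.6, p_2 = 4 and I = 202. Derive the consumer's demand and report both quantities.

q_1* = 52.0513, q_2* = 16.6667

Let q_1' = q_1−10, q_2' = q_2−3. MRS = 2·q_2'/q_1' = p_1/p_2.
Substituting into the budget: q_1* = 10 + 2/3·(I − 10·p_1 − 3·p_2)/p_1, and q_2* = 3 + 1/3·(…)/p_2.
Discretionary income = 202 − 10·2.6 − 3·4 = 164; q_1* = 10 + 2/3·164/2.6 = 52.0513; q_2* = 3 + 1/3·164/4 = 16.6667.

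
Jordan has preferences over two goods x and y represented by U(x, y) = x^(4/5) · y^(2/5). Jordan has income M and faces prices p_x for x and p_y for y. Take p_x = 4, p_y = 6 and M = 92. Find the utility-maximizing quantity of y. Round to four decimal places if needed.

MU_x/MU_y = (0.8·y)/(0.4·x); tangency sets this equal to p_x/p_y.
So 0.8·p_y·y = 0.4·p_x·x; combined with the budget, a share 2/3 of income goes to x.
Demand: x*(p_x,p_y,M) = 2/3·M/p_x and y* = 1/3·M/p_y.
At p_x=4, p_y=6, M=92: y* = 1/3·92/6 = 5.1111.

y* = 5.1111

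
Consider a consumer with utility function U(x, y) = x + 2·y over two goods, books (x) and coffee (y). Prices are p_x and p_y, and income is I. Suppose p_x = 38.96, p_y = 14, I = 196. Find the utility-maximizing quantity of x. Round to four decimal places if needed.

x* = 0

Perfect substitutes: compare marginal utility per dollar. 1/p_x vs 2/p_y → 0.0257 vs 0.1429.
y gives more utility per dollar, so spend all income on y: y* = I/p_y, x* = 0.
Numerically: x* = 0, y* = 14.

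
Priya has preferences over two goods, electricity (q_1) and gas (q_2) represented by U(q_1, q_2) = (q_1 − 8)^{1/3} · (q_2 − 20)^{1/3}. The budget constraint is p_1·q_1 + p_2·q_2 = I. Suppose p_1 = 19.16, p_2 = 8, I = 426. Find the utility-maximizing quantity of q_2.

q_2* = 27.045

Discretionary income = 426 − 8·19.16 − 20·8 = 112.72; q_2* = 20 + 0.5·112.72/8 = 27.045.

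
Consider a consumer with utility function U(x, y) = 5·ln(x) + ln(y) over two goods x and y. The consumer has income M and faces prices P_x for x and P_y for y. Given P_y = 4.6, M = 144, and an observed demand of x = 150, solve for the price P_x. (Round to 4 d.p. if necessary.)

Tangency: MRS = 5·y/x = P_x/P_y.
So 5·P_y·y = P_x·x; combined with the budget, a share 5/6 of income goes to x.
Demand: x*(P_x,P_y,M) = 5/6·M/P_x and y* = 1/6·M/P_y.
Set x* = 150 in the demand function and solve for P_x: P_x = 0.8.

P_x = 0.8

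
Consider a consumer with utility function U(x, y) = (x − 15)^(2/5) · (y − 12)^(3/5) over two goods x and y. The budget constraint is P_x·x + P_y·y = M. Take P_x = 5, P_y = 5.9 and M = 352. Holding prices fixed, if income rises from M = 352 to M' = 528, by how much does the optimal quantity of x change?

Δx* = 14.08

Let x' = x−15, y' = y−12. MRS = (2/3)·y'/x' = P_x/P_y.
Substituting into the budget: x* = 15 + 0.4·(M − 15·P_x − 12·P_y)/P_x, and y* = 12 + 0.6·(…)/P_y.
Discretionary income = 352 − 15·5 − 12·5.9 = 206.2; x* = 15 + 0.4·206.2/5 = 31.496.
At M' = 528: x* = 45.576. Change: 45.576 − 31.496 = 14.08.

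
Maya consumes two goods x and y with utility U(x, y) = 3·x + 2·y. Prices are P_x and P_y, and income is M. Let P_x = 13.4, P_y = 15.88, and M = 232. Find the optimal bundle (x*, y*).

x* = 17.3134, y* = 0

Linear utility — the consumer picks whichever good has higher MU/price: 3/13.4 = 0.2239 vs 2/15.88 = 0.1259.
x gives more utility per dollar, so spend all income on x: x* = M/P_x, y* = 0.
Numerically: x* = 17.3134, y* = 0.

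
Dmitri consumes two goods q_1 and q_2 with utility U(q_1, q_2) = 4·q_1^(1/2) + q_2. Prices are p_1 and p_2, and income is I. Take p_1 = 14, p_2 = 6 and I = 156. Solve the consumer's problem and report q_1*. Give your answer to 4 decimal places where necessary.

Solve: √q_1 = 2·p_2/p_1, so q_1*(p_1,p_2) = (2·p_2/p_1)², and q_2* = (I − p_1·q_1*)/p_2.
Plugging in: q_1* = (2·6/14)² = 0.7347.

q_1* = 0.7347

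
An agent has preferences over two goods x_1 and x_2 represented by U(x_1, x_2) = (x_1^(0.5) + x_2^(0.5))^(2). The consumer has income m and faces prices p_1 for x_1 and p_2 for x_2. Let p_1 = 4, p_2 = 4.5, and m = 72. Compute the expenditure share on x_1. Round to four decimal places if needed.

share on x_1 = 0.5294

MRS = MU_x_1/MU_x_2 = (x_2/x_1)^(0.5). Set equal to p_1/p_2.
Solve for the ratio: x_2/x_1 = [p_1/p_2]^(2).
Substitute x_2 = (x_2/x_1)·x_1 into the budget: x_1* = m/(p_1 + p_2·(x_2/x_1)).
Numerically x_2/x_1 = 0.790123, so x_1* = 72/(4 + 4.5·0.790123) = 9.5294 and x_2* = 0.790123·9.5294 = 7.5294.
Expenditure on x_1: 4·9.5294 = 38.1176; share = 0.5294.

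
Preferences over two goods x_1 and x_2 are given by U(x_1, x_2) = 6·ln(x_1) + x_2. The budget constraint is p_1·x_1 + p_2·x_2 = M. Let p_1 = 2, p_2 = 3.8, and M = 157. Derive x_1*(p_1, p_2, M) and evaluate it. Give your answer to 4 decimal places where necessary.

x_1* = 11.4

MU_x_1 = 6/x_1, MU_x_2 = 1. Tangency: 6/x_1 = p_1/p_2.
So x_1*(p_1,p_2) = 6·p_2/p_1, independent of income; and x_2* = (M − 6·p_2)/p_2.
At the given prices: x_1* = 6·3.8/2 = 11.4.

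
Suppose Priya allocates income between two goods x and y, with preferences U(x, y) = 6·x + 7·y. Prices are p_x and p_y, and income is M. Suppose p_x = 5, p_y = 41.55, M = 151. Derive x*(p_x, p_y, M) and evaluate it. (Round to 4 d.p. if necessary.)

Linear utility — the consumer picks whichever good has higher MU/price: 6/5 = 1.2 vs 7/41.55 = 0.1685.
x gives more utility per dollar, so spend all income on x: x* = M/p_x, y* = 0.
Numerically: x* = 30.2, y* = 0.

x* = 30.2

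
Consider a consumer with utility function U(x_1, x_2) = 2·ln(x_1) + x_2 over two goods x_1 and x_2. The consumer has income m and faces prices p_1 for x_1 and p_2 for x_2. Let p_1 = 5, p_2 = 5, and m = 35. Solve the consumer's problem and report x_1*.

x_1* = 2

So x_1*(p_1,p_2) = 2·p_2/p_1, independent of income; and x_2* = (m − 2·p_2)/p_2.
At the given prices: x_1* = 2·5/5 = 2.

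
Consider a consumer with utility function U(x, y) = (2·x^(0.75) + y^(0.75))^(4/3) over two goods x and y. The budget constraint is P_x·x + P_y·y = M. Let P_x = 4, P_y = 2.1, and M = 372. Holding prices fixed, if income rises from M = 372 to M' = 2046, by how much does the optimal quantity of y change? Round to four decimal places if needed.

Numerically y/x = 0.822702, so x* = 372/(4 + 2.1·0.822702) = 64.9478 and y* = 0.822702·64.9478 = 53.4327.
At M' = 2046: y* = 293.88. Change: 293.88 − 53.4327 = 240.4473.

Δy* = 240.4473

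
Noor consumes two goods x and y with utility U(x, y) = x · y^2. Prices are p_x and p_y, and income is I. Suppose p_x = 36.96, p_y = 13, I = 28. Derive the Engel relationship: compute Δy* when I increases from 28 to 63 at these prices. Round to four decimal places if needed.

Δy* = 1.7949

MU_x/MU_y = (y)/(2·x); tangency sets this equal to p_x/p_y.
Rearranging, p_y·y = 2·p_x·x. Substituting into the budget gives p_x·x·(1 + 2) = I.
Demand: x*(p_x,p_y,I) = 1/3·I/p_x and y* = 2/3·I/p_y.
At p_x=36.96, p_y=13, I=28: y* = 2/3·28/13 = 1.4359.
At I' = 63: y* = 3.2308. Change: 3.2308 − 1.4359 = 1.7949.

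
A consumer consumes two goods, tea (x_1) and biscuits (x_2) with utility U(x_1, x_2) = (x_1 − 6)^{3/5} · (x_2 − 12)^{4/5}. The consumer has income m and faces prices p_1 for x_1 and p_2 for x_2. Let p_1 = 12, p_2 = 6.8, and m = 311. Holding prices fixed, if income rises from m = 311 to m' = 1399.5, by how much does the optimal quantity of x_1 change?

Let x_1' = x_1−6, x_2' = x_2−12. MRS = (3/4)·x_2'/x_1' = p_1/p_2.
Substituting into the budget: x_1* = 6 + 3/7·(m − 6·p_1 − 12·p_2)/p_1, and x_2* = 12 + 4/7·(…)/p_2.
Discretionary income = 311 − 6·12 − 12·6.8 = 157.4; x_1* = 6 + 3/7·157.4/12 = 11.6214.
At m' = 1399.5: x_1* = 50.4964. Change: 50.4964 − 11.6214 = 38.875.

Δx_1* = 38.875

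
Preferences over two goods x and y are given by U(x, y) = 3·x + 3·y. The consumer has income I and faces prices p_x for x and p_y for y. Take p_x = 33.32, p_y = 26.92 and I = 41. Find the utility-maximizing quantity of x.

Perfect substitutes: compare marginal utility per dollar. 3/p_x vs 3/p_y → 0.09 vs 0.1114.
y gives more utility per dollar, so spend all income on y: y* = I/p_y, x* = 0.
Numerically: x* = 0, y* = 1.523.

x* = 0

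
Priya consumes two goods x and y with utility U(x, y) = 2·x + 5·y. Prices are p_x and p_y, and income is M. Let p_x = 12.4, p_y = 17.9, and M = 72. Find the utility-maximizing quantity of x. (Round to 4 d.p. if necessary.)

Linear utility — the consumer picks whichever good has higher MU/price: 2/12.4 = 0.1613 vs 5/17.9 = 0.2793.
y gives more utility per dollar, so spend all income on y: y* = M/p_y, x* = 0.
Numerically: x* = 0, y* = 4.0223.

x* = 0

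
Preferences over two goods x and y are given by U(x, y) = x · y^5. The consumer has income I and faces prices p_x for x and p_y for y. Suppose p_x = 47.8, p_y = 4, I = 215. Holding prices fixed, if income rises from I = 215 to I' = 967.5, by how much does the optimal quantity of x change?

Δx* = 2.6238

MU_x/MU_y = (y)/(5·x); tangency sets this equal to p_x/p_y.
So p_y·y = 5·p_x·x; combined with the budget, a share 1/6 of income goes to x.
Demand: x*(p_x,p_y,I) = 1/6·I/p_x and y* = 5/6·I/p_y.
At p_x=47.8, p_y=4, I=215: x* = 1/6·215/47.8 = 0.7497.
At I' = 967.5: x* = 3.3734. Change: 3.3734 − 0.7497 = 2.6238.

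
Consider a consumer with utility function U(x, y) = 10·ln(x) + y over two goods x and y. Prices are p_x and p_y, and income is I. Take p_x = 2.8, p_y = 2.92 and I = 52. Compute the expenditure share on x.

share on x = 0.5615

Set MRS = p_x/p_y: (10/x)/1 = p_x/p_y.
So x*(p_x,p_y) = 10·p_y/p_x, independent of income; and y* = (I − 10·p_y)/p_y.
At the given prices: x* = 10·2.92/2.8 = 10.4286, and y* = 7.8082.
Expenditure on x: 2.8·10.4286 = 29.2; share = 0.5615.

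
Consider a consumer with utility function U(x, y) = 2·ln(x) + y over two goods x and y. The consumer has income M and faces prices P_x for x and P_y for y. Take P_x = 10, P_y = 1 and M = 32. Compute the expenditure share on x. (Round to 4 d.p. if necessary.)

share on x = 0.0625

MU_x = 2/x, MU_y = 1. Tangency: 2/x = P_x/P_y.
So x*(P_x,P_y) = 2·P_y/P_x, independent of income; and y* = (M − 2·P_y)/P_y.
At the given prices: x* = 2·1/10 = 0.2, and y* = 30.
Expenditure on x: 10·0.2 = 2; share = 0.0625.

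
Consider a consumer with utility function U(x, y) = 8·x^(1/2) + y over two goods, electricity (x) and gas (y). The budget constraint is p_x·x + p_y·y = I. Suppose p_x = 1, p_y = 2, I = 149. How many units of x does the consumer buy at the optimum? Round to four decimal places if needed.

x* = 64

Set MRS = p_x/p_y: 4·x^(−1/2) = p_x/p_y.
Thus x* = (4·p_y/p_x)² — independent of I — with the rest of income spent on y.
Plugging in: x* = (4·2/1)² = 64.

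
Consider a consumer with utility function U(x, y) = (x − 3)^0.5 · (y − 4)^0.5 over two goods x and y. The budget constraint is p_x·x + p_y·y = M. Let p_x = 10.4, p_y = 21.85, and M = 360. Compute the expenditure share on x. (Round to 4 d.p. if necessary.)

MRS = (y−4)/(x−3). Tangency with p_x/p_y gives y−4 = (p_x/p_y)·(x−3).
After buying the subsistence bundle (3, 4), a share 0.5 of the remaining income goes to x: x* = 3 + 0.5·(M − 3p_x − 4p_y)/p_x.
Discretionary income = 360 − 3·10.4 − 4·21.85 = 241.4; x* = 3 + 0.5·241.4/10.4 = 14.6058; y* = 4 + 0.5·241.4/21.85 = 9.524.
Expenditure on x: 10.4·14.6058 = 151.9; share = 0.4219.

share on x = 0.4219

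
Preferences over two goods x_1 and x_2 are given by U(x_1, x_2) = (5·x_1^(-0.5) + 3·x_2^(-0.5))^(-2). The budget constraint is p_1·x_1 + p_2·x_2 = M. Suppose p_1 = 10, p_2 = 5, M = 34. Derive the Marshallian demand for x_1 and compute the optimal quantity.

x_1* = 2.173

Substitute x_2 = (x_2/x_1)·x_1 into the budget: x_1* = M/(p_1 + p_2·(x_2/x_1)).
Numerically x_2/x_1 = 1.129243, so x_1* = 34/(10 + 5·1.129243) = 2.173.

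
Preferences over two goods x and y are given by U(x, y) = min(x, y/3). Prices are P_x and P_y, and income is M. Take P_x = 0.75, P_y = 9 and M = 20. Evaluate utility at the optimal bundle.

V = 0.7207

With perfect complements, no substitution: consume in ratio x:y = 1:3.
Budget: P_x·x + P_y·3·x = M, so (P_x + 3·P_y)·x = M.
Demand: x*(P_x,P_y,M) = M/(P_x + 3·P_y), y* = 3·M/(P_x + 3·P_y).
Here 0.75 + 3·9 = 27.75, giving x* = 0.7207 and y* = 2.1622.
Utility at the optimum: U(0.7207, 2.1622) = 0.7207.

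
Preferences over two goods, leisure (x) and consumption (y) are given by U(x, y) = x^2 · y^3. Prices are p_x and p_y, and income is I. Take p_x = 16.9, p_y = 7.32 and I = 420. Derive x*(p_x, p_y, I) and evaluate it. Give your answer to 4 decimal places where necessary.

x* = 9.9408

The MRS is (2/3)·y/x. Set MRS = p_x/p_y.
So 2·p_y·y = 3·p_x·x; combined with the budget, a share 0.4 of income goes to x.
Demand: x*(p_x,p_y,I) = 0.4·I/p_x and y* = 0.6·I/p_y.
At p_x=16.9, p_y=7.32, I=420: x* = 0.4·420/16.9 = 9.9408.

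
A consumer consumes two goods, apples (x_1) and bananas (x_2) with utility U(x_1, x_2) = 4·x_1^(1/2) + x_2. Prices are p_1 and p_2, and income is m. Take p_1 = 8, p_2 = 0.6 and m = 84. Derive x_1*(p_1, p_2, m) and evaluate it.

Set MRS = p_1/p_2: 2·x_1^(−1/2) = p_1/p_2.
Solve: √x_1 = 2·p_2/p_1, so x_1*(p_1,p_2) = (2·p_2/p_1)², and x_2* = (m − p_1·x_1*)/p_2.
Plugging in: x_1* = (2·0.6/8)² = 0.0225.

x_1* = 0.0225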